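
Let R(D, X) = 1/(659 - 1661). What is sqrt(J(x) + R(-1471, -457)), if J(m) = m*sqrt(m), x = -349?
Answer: sqrt(-1002 - 350397396*I*sqrt(349))/1002 ≈ 57.096 - 57.096*I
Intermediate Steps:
R(D, X) = -1/1002 (R(D, X) = 1/(-1002) = -1/1002)
J(m) = m**(3/2)
sqrt(J(x) + R(-1471, -457)) = sqrt((-349)**(3/2) - 1/1002) = sqrt(-349*I*sqrt(349) - 1/1002) = sqrt(-1/1002 - 349*I*sqrt(349))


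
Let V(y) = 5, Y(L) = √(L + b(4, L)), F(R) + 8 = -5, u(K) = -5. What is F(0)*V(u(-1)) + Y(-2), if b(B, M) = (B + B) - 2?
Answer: -63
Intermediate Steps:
F(R) = -13 (F(R) = -8 - 5 = -13)
b(B, M) = -2 + 2*B (b(B, M) = 2*B - 2 = -2 + 2*B)
Y(L) = √(6 + L) (Y(L) = √(L + (-2 + 2*4)) = √(L + (-2 + 8)) = √(L + 6) = √(6 + L))
F(0)*V(u(-1)) + Y(-2) = -13*5 + √(6 - 2) = -65 + √4 = -65 + 2 = -63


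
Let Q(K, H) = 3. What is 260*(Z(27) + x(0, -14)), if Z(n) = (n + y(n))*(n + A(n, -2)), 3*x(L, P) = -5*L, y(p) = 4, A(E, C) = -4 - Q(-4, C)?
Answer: 161200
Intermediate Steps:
A(E, C) = -7 (A(E, C) = -4 - 1*3 = -4 - 3 = -7)
x(L, P) = -5*L/3 (x(L, P) = (-5*L)/3 = -5*L/3)
Z(n) = (-7 + n)*(4 + n) (Z(n) = (n + 4)*(n - 7) = (4 + n)*(-7 + n) = (-7 + n)*(4 + n))
260*(Z(27) + x(0, -14)) = 260*((-28 + 27² - 3*27) - 5/3*0) = 260*((-28 + 729 - 81) + 0) = 260*(620 + 0) = 260*620 = 161200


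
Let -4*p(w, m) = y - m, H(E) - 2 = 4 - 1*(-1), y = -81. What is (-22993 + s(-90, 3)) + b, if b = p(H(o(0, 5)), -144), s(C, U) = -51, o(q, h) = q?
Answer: -92239/4 ≈ -23060.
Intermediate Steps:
H(E) = 7 (H(E) = 2 + (4 - 1*(-1)) = 2 + (4 + 1) = 2 + 5 = 7)
p(w, m) = 81/4 + m/4 (p(w, m) = -(-81 - m)/4 = 81/4 + m/4)
b = -63/4 (b = 81/4 + (¼)*(-144) = 81/4 - 36 = -63/4 ≈ -15.750)
(-22993 + s(-90, 3)) + b = (-22993 - 51) - 63/4 = -23044 - 63/4 = -92239/4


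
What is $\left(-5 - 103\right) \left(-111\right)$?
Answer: $11988$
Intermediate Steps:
$\left(-5 - 103\right) \left(-111\right) = \left(-108\right) \left(-111\right) = 11988$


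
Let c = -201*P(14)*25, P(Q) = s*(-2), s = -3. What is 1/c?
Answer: -1/30150 ≈ -3.3167e-5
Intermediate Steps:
P(Q) = 6 (P(Q) = -3*(-2) = 6)
c = -30150 (c = -201*6*25 = -1206*25 = -30150)
1/c = 1/(-30150) = -1/30150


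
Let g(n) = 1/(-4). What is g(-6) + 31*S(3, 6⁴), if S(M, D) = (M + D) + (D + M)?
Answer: 322151/4 ≈ 80538.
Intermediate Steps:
g(n) = -¼
S(M, D) = 2*D + 2*M (S(M, D) = (D + M) + (D + M) = 2*D + 2*M)
g(-6) + 31*S(3, 6⁴) = -¼ + 31*(2*6⁴ + 2*3) = -¼ + 31*(2*1296 + 6) = -¼ + 31*(2592 + 6) = -¼ + 31*2598 = -¼ + 80538 = 322151/4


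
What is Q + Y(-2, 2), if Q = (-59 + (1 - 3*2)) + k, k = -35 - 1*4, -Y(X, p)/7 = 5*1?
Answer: -138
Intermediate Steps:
Y(X, p) = -35
k = -39 (k = -35 - 4 = -39)
Q = -103 (Q = (-59 + (1 - 3*2)) - 39 = (-59 + (1 - 6)) - 39 = (-59 - 5) - 39 = -64 - 39 = -103)
Q + Y(-2, 2) = -103 - 35 = -138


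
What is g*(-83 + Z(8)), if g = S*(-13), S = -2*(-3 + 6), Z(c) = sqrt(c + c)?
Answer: -6162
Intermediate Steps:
Z(c) = sqrt(2)*sqrt(c) (Z(c) = sqrt(2*c) = sqrt(2)*sqrt(c))
S = -6 (S = -2*3 = -6)
g = 78 (g = -6*(-13) = 78)
g*(-83 + Z(8)) = 78*(-83 + sqrt(2)*sqrt(8)) = 78*(-83 + sqrt(2)*(2*sqrt(2))) = 78*(-83 + 4) = 78*(-79) = -6162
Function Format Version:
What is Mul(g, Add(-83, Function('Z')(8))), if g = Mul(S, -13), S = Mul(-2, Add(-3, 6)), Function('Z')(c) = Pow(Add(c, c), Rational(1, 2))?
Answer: -6162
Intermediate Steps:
Function('Z')(c) = Mul(Pow(2, Rational(1, 2)), Pow(c, Rational(1, 2))) (Function('Z')(c) = Pow(Mul(2, c), Rational(1, 2)) = Mul(Pow(2, Rational(1, 2)), Pow(c, Rational(1, 2))))
S = -6 (S = Mul(-2, 3) = -6)
g = 78 (g = Mul(-6, -13) = 78)
Mul(g, Add(-83, Function('Z')(8))) = Mul(78, Add(-83, Mul(Pow(2, Rational(1, 2)), Pow(8, Rational(1, 2))))) = Mul(78, Add(-83, Mul(Pow(2, Rational(1, 2)), Mul(2, Pow(2, Rational(1, 2)))))) = Mul(78, Add(-83, 4)) = Mul(78, -79) = -6162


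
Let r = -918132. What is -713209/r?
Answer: 713209/918132 ≈ 0.77680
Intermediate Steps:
-713209/r = -713209/(-918132) = -713209*(-1/918132) = 713209/918132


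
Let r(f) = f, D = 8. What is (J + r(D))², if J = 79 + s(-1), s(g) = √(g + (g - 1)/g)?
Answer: 7744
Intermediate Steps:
s(g) = √(g + (-1 + g)/g)
J = 80 (J = 79 + √(1 - 1 - 1/(-1)) = 79 + √(1 - 1 - 1*(-1)) = 79 + √(1 - 1 + 1) = 79 + √1 = 79 + 1 = 80)
(J + r(D))² = (80 + 8)² = 88² = 7744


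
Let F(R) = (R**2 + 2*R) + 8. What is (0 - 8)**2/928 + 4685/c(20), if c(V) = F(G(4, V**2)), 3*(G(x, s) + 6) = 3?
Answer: 135911/667 ≈ 203.76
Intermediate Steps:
G(x, s) = -5 (G(x, s) = -6 + (1/3)*3 = -6 + 1 = -5)
F(R) = 8 + R**2 + 2*R
c(V) = 23 (c(V) = 8 + (-5)**2 + 2*(-5) = 8 + 25 - 10 = 23)
(0 - 8)**2/928 + 4685/c(20) = (0 - 8)**2/928 + 4685/23 = (-8)**2*(1/928) + 4685*(1/23) = 64*(1/928) + 4685/23 = 2/29 + 4685/23 = 135911/667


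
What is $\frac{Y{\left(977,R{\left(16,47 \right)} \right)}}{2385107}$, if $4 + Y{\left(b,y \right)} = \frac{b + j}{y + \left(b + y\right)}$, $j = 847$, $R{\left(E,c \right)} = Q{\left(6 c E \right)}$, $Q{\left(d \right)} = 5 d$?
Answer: $- \frac{182564}{109946277379} \approx -1.6605 \cdot 10^{-6}$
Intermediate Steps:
$R{\left(E,c \right)} = 30 E c$ ($R{\left(E,c \right)} = 5 \cdot 6 c E = 5 \cdot 6 E c = 30 E c$)
$Y{\left(b,y \right)} = -4 + \frac{847 + b}{b + 2 y}$ ($Y{\left(b,y \right)} = -4 + \frac{b + 847}{y + \left(b + y\right)} = -4 + \frac{847 + b}{b + 2 y}$)
$\frac{Y{\left(977,R{\left(16,47 \right)} \right)}}{2385107} = \frac{\frac{1}{977 + 2 \cdot 30 \cdot 16 \cdot 47} \left(847 - 8 \cdot 30 \cdot 16 \cdot 47 - 2931\right)}{2385107} = \frac{847 - 180480 - 2931}{977 + 2 \cdot 22560} \cdot \frac{1}{2385107} = \frac{847 - 180480 - 2931}{977 + 45120} \cdot \frac{1}{2385107} = \frac{1}{46097} \left(-182564\right) \frac{1}{2385107} = \left(- \frac{182564}{46097}\right) \frac{1}{2385107} = - \frac{182564}{109946277379}$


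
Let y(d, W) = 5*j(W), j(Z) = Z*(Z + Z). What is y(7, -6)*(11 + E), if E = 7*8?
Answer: 24120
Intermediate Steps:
j(Z) = 2*Z² (j(Z) = Z*(2*Z) = 2*Z²)
y(d, W) = 10*W² (y(d, W) = 5*(2*W²) = 10*W²)
E = 56
y(7, -6)*(11 + E) = (10*(-6)²)*(11 + 56) = (10*36)*67 = 360*67 = 24120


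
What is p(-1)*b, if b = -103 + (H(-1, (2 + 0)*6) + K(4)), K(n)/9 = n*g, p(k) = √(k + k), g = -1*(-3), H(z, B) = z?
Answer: 4*I*√2 ≈ 5.6569*I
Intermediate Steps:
g = 3
p(k) = √2*√k (p(k) = √(2*k) = √2*√k)
K(n) = 27*n (K(n) = 9*(n*3) = 9*(3*n) = 27*n)
b = 4 (b = -103 + (-1 + 27*4) = -103 + (-1 + 108) = -103 + 107 = 4)
p(-1)*b = (√2*√(-1))*4 = (√2*I)*4 = (I*√2)*4 = 4*I*√2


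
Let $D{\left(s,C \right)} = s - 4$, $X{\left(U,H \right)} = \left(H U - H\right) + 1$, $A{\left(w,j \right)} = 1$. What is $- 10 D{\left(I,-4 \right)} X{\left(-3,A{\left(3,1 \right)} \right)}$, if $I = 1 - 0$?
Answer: $-90$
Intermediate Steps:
$I = 1$ ($I = 1 + 0 = 1$)
$X{\left(U,H \right)} = 1 - H + H U$ ($X{\left(U,H \right)} = \left(- H + H U\right) + 1 = 1 - H + H U$)
$D{\left(s,C \right)} = -4 + s$ ($D{\left(s,C \right)} = s - 4 = -4 + s$)
$- 10 D{\left(I,-4 \right)} X{\left(-3,A{\left(3,1 \right)} \right)} = - 10 \left(-4 + 1\right) \left(1 - 1 + 1 \left(-3\right)\right) = \left(-10\right) \left(-3\right) \left(1 - 1 - 3\right) = 30 \left(-3\right) = -90$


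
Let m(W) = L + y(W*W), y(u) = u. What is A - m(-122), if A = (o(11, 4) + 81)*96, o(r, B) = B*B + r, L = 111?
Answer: -4627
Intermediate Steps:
m(W) = 111 + W² (m(W) = 111 + W*W = 111 + W²)
o(r, B) = r + B² (o(r, B) = B² + r = r + B²)
A = 10368 (A = ((11 + 4²) + 81)*96 = ((11 + 16) + 81)*96 = (27 + 81)*96 = 108*96 = 10368)
A - m(-122) = 10368 - (111 + (-122)²) = 10368 - (111 + 14884) = 10368 - 1*14995 = 10368 - 14995 = -4627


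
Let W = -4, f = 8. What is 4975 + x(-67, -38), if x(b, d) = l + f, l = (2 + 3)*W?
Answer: 4963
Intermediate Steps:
l = -20 (l = (2 + 3)*(-4) = 5*(-4) = -20)
x(b, d) = -12 (x(b, d) = -20 + 8 = -12)
4975 + x(-67, -38) = 4975 - 12 = 4963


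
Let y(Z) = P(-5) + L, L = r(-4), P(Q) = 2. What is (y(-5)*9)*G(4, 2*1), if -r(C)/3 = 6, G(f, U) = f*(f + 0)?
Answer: -2304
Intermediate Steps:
G(f, U) = f² (G(f, U) = f*f = f²)
r(C) = -18 (r(C) = -3*6 = -18)
L = -18
y(Z) = -16 (y(Z) = 2 - 18 = -16)
(y(-5)*9)*G(4, 2*1) = -16*9*4² = -144*16 = -2304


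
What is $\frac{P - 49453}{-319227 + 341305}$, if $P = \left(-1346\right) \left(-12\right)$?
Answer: $- \frac{33301}{22078} \approx -1.5083$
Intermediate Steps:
$P = 16152$
$\frac{P - 49453}{-319227 + 341305} = \frac{16152 - 49453}{-319227 + 341305} = - \frac{33301}{22078}$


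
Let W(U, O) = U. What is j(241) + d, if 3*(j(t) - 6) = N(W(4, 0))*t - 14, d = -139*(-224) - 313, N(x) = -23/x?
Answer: 364349/12 ≈ 30362.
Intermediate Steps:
d = 30823 (d = 31136 - 313 = 30823)
j(t) = 4/3 - 23*t/12 (j(t) = 6 + ((-23/4)*t - 14)/3 = 6 + ((-23*1/4)*t - 14)/3 = 6 + (-23*t/4 - 14)/3 = 6 + (-14 - 23*t/4)/3 = 6 + (-14/3 - 23*t/12) = 4/3 - 23*t/12)
j(241) + d = (4/3 - 23/12*241) + 30823 = (4/3 - 5543/12) + 30823 = -5527/12 + 30823 = 364349/12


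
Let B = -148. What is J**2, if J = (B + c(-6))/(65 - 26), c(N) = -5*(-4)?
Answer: 16384/1521 ≈ 10.772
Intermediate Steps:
c(N) = 20
J = -128/39 (J = (-148 + 20)/(65 - 26) = -128/39 ≈ -3.2821)
J**2 = (-128/39)**2 = 16384/1521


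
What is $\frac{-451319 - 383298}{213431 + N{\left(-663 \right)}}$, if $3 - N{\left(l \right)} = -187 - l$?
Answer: $- \frac{834617}{212958} \approx -3.9192$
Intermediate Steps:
$N{\left(l \right)} = 190 + l$ ($N{\left(l \right)} = 3 - \left(-187 - l\right) = 3 + \left(187 + l\right) = 190 + l$)
$\frac{-451319 - 383298}{213431 + N{\left(-663 \right)}} = \frac{-451319 - 383298}{213431 + \left(190 - 663\right)} = - \frac{834617}{213431 - 473} = - \frac{834617}{212958}$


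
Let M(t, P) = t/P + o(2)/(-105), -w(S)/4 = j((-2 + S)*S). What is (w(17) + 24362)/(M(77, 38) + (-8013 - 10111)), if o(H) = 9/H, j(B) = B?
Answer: -15522430/12051141 ≈ -1.2880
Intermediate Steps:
w(S) = -4*S*(-2 + S) (w(S) = -4*(-2 + S)*S = -4*S*(-2 + S))
M(t, P) = -3/70 + t/P (M(t, P) = t/P + (9/2)/(-105) = t/P + (9*(½))*(-1/105) = t/P + (9/2)*(-1/105) = t/P - 3/70 = -3/70 + t/P)
(w(17) + 24362)/(M(77, 38) + (-8013 - 10111)) = (4*17*(2 - 1*17) + 24362)/((-3/70 + 77/38) + (-8013 - 10111)) = (4*17*(2 - 17) + 24362)/((-3/70 + 77*(1/38)) - 18124) = (4*17*(-15) + 24362)/((-3/70 + 77/38) - 18124) = (-1020 + 24362)/(1319/665 - 18124) = 23342/(-12051141/665) = 23342*(-665/12051141) = -15522430/12051141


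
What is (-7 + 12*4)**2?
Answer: 1681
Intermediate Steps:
(-7 + 12*4)**2 = (-7 + 48)**2 = 41**2 = 1681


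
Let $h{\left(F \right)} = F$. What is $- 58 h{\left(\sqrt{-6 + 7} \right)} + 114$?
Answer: $56$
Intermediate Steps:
$- 58 h{\left(\sqrt{-6 + 7} \right)} + 114 = - 58 \sqrt{-6 + 7} + 114 = - 58 \sqrt{1} + 114 = \left(-58\right) 1 + 114 = -58 + 114 = 56$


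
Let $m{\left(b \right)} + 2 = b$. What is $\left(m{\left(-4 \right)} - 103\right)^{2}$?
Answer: $11881$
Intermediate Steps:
$m{\left(b \right)} = -2 + b$
$\left(m{\left(-4 \right)} - 103\right)^{2} = \left(\left(-2 - 4\right) - 103\right)^{2} = \left(-6 - 103\right)^{2} = \left(-109\right)^{2} = 11881$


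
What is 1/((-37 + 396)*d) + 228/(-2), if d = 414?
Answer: -16943363/148626 ≈ -114.00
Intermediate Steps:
1/((-37 + 396)*d) + 228/(-2) = 1/((-37 + 396)*414) + 228/(-2) = (1/414)/359 + 228*(-½) = (1/359)*(1/414) - 114 = 1/148626 - 114 = -16943363/148626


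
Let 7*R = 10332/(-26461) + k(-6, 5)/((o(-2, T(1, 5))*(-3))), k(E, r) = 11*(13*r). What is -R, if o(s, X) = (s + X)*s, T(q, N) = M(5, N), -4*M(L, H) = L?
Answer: 2941706/555681 ≈ 5.2939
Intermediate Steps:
M(L, H) = -L/4
k(E, r) = 143*r
T(q, N) = -5/4 (T(q, N) = -¼*5 = -5/4)
o(s, X) = s*(X + s) (o(s, X) = (X + s)*s = s*(X + s))
R = -2941706/555681 (R = (10332/(-26461) + (143*5)/((-2*(-5/4 - 2)*(-3))))/7 = (10332*(-1/26461) + 715/((-2*(-13/4)*(-3))))/7 = (-10332/26461 + 715/(((13/2)*(-3))))/7 = (-10332/26461 + 715/(-39/2))/7 = (-10332/26461 + 715*(-2/39))/7 = (-10332/26461 - 110/3)/7 = (⅐)*(-2941706/79383) = -2941706/555681 ≈ -5.2939)
-R = -1*(-2941706/555681) = 2941706/555681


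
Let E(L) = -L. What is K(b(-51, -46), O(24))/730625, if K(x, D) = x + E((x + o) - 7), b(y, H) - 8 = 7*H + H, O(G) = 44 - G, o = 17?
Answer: -2/146125 ≈ -1.3687e-5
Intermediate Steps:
b(y, H) = 8 + 8*H (b(y, H) = 8 + (7*H + H) = 8 + 8*H)
K(x, D) = -10 (K(x, D) = x - ((x + 17) - 7) = x - ((17 + x) - 7) = x - (10 + x) = x + (-10 - x) = -10)
K(b(-51, -46), O(24))/730625 = -10/730625 = -10*1/730625 = -2/146125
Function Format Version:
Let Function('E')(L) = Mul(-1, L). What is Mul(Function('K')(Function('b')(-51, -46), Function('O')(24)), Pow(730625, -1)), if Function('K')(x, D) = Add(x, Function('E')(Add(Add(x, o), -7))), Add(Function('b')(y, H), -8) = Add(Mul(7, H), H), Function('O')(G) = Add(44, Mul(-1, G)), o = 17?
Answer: Rational(-2, 146125) ≈ -1.3687e-5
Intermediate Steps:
Function('b')(y, H) = Add(8, Mul(8, H)) (Function('b')(y, H) = Add(8, Add(Mul(7, H), H)) = Add(8, Mul(8, H)))
Function('K')(x, D) = -10 (Function('K')(x, D) = Add(x, Mul(-1, Add(Add(x, 17), -7))) = Add(x, Mul(-1, Add(Add(17, x), -7))) = Add(x, Mul(-1, Add(10, x))) = Add(x, Add(-10, Mul(-1, x))) = -10)
Mul(Function('K')(Function('b')(-51, -46), Function('O')(24)), Pow(730625, -1)) = Mul(-10, Pow(730625, -1)) = Mul(-10, Rational(1, 730625)) = Rational(-2, 146125)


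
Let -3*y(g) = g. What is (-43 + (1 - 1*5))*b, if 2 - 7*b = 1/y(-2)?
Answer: -47/14 ≈ -3.3571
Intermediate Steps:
y(g) = -g/3
b = 1/14 (b = 2/7 - 1/(7*((-⅓*(-2)))) = 2/7 - 1/(7*⅔) = 2/7 - ⅐*3/2 = 2/7 - 3/14 = 1/14 ≈ 0.071429)
(-43 + (1 - 1*5))*b = (-43 + (1 - 1*5))*(1/14) = (-43 + (1 - 5))*(1/14) = (-43 - 4)*(1/14) = -47*1/14 = -47/14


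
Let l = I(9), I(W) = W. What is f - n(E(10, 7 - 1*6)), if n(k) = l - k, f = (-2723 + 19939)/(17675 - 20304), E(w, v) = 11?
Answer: -11958/2629 ≈ -4.5485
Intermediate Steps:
f = -17216/2629 (f = 17216/(-2629) = 17216*(-1/2629) = -17216/2629 ≈ -6.5485)
l = 9
n(k) = 9 - k
f - n(E(10, 7 - 1*6)) = -17216/2629 - (9 - 1*11) = -17216/2629 - (9 - 11) = -17216/2629 - 1*(-2) = -17216/2629 + 2 = -11958/2629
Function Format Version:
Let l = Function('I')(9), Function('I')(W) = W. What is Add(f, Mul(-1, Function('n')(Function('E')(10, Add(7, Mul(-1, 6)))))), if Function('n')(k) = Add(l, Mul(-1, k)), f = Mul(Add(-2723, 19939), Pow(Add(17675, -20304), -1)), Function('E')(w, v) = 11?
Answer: Rational(-11958, 2629) ≈ -4.5485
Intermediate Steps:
f = Rational(-17216, 2629) (f = Mul(17216, Pow(-2629, -1)) = Mul(17216, Rational(-1, 2629)) = Rational(-17216, 2629) ≈ -6.5485)
l = 9
Function('n')(k) = Add(9, Mul(-1, k))
Add(f, Mul(-1, Function('n')(Function('E')(10, Add(7, Mul(-1, 6)))))) = Add(Rational(-17216, 2629), Mul(-1, Add(9, Mul(-1, 11)))) = Add(Rational(-17216, 2629), Mul(-1, Add(9, -11))) = Add(Rational(-17216, 2629), Mul(-1, -2)) = Add(Rational(-17216, 2629), 2) = Rational(-11958, 2629)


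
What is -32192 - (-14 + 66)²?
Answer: -34896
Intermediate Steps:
-32192 - (-14 + 66)² = -32192 - 1*52² = -32192 - 1*2704 = -32192 - 2704 = -34896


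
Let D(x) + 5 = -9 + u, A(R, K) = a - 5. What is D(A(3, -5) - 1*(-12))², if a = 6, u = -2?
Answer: 256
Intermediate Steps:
A(R, K) = 1 (A(R, K) = 6 - 5 = 1)
D(x) = -16 (D(x) = -5 + (-9 - 2) = -5 - 11 = -16)
D(A(3, -5) - 1*(-12))² = (-16)² = 256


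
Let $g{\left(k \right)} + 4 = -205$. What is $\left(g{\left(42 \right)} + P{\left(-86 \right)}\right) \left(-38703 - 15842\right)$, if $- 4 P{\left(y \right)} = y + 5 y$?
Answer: $4363600$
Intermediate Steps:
$P{\left(y \right)} = - \frac{3 y}{2}$ ($P{\left(y \right)} = - \frac{y + 5 y}{4} = - \frac{6 y}{4} = - \frac{3 y}{2}$)
$g{\left(k \right)} = -209$ ($g{\left(k \right)} = -4 - 205 = -209$)
$\left(g{\left(42 \right)} + P{\left(-86 \right)}\right) \left(-38703 - 15842\right) = \left(-209 - -129\right) \left(-38703 - 15842\right) = \left(-209 + 129\right) \left(-54545\right) = \left(-80\right) \left(-54545\right) = 4363600$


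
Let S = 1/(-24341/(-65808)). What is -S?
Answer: -65808/24341 ≈ -2.7036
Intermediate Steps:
S = 65808/24341 (S = 1/(-24341*(-1/65808)) = 1/(24341/65808) = 65808/24341 ≈ 2.7036)
-S = -1*65808/24341 = -65808/24341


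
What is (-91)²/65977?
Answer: 8281/65977 ≈ 0.12551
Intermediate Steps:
(-91)²/65977 = 8281*(1/65977) = 8281/65977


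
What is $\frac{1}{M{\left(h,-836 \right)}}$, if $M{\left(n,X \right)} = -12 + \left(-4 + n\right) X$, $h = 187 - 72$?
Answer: $- \frac{1}{92808} \approx -1.0775 \cdot 10^{-5}$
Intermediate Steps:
$h = 115$ ($h = 187 - 72 = 115$)
$M{\left(n,X \right)} = -12 + X \left(-4 + n\right)$
$\frac{1}{M{\left(h,-836 \right)}} = \frac{1}{-12 - -3344 - 96140} = \frac{1}{-12 + 3344 - 96140} = \frac{1}{-92808} = - \frac{1}{92808}$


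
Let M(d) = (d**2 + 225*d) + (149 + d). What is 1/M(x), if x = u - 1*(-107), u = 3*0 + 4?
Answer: 1/37556 ≈ 2.6627e-5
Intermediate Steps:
u = 4 (u = 0 + 4 = 4)
x = 111 (x = 4 - 1*(-107) = 4 + 107 = 111)
M(d) = 149 + d**2 + 226*d
1/M(x) = 1/(149 + 111**2 + 226*111) = 1/(149 + 12321 + 25086) = 1/37556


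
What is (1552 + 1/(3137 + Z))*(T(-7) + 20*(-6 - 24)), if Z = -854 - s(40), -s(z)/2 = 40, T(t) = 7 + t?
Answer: -2200426200/2363 ≈ -9.3120e+5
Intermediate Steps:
s(z) = -80 (s(z) = -2*40 = -80)
Z = -774 (Z = -854 - 1*(-80) = -854 + 80 = -774)
(1552 + 1/(3137 + Z))*(T(-7) + 20*(-6 - 24)) = (1552 + 1/(3137 - 774))*((7 - 7) + 20*(-6 - 24)) = (1552 + 1/2363)*(0 + 20*(-30)) = (1552 + 1/2363)*(0 - 600) = (3667377/2363)*(-600) = -2200426200/2363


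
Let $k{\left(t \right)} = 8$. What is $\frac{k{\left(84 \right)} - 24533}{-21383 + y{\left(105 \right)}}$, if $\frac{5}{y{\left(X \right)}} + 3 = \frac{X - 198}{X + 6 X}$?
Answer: $\frac{2087350}{1820067} \approx 1.1469$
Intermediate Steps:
$y{\left(X \right)} = \frac{5}{-3 + \frac{-198 + X}{7 X}}$ ($y{\left(X \right)} = \frac{5}{-3 + \frac{X - 198}{X + 6 X}} = \frac{5}{-3 + \frac{-198 + X}{7 X}}$)
$\frac{k{\left(84 \right)} - 24533}{-21383 + y{\left(105 \right)}} = \frac{8 - 24533}{-21383 - \frac{3675}{198 + 20 \cdot 105}} = - \frac{24525}{-21383 - \frac{3675}{198 + 2100}} = - \frac{24525}{-21383 - \frac{3675}{2298}} = - \frac{24525}{-21383 - 3675 \cdot \frac{1}{2298}} = - \frac{24525}{-21383 - \frac{1225}{766}} = - \frac{24525}{- \frac{16380603}{766}} = \left(-24525\right) \left(- \frac{766}{16380603}\right) = \frac{2087350}{1820067}$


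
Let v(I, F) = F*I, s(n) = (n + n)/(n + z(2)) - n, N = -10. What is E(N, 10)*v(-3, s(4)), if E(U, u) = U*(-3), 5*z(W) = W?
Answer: 2160/11 ≈ 196.36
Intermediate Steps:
z(W) = W/5
E(U, u) = -3*U
s(n) = -n + 2*n/(⅖ + n) (s(n) = (n + n)/(n + (⅕)*2) - n = (2*n)/(n + ⅖) - n = (2*n)/(⅖ + n) - n = 2*n/(⅖ + n) - n = -n + 2*n/(⅖ + n))
E(N, 10)*v(-3, s(4)) = (-3*(-10))*((4*(8 - 5*4)/(2 + 5*4))*(-3)) = 30*((4*(8 - 20)/(2 + 20))*(-3)) = 30*((4*(-12)/22)*(-3)) = 30*((4*(1/22)*(-12))*(-3)) = 30*(-24/11*(-3)) = 30*(72/11) = 2160/11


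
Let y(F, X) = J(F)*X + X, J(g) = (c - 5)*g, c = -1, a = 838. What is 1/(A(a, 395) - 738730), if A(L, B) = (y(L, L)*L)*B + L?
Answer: -1/1394422070152 ≈ -7.1714e-13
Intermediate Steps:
J(g) = -6*g (J(g) = (-1 - 5)*g = -6*g)
y(F, X) = X - 6*F*X (y(F, X) = (-6*F)*X + X = -6*F*X + X = X - 6*F*X)
A(L, B) = L + B*L**2*(1 - 6*L) (A(L, B) = ((L*(1 - 6*L))*L)*B + L = (L**2*(1 - 6*L))*B + L = B*L**2*(1 - 6*L) + L = L + B*L**2*(1 - 6*L))
1/(A(a, 395) - 738730) = 1/(838*(1 - 1*395*838*(-1 + 6*838)) - 738730) = 1/(838*(1 - 1*395*838*(-1 + 5028)) - 738730) = 1/(838*(1 - 1*395*838*5027) - 738730) = 1/(838*(1 - 1663987270) - 738730) = 1/(838*(-1663987269) - 738730) = 1/(-1394421331422 - 738730) = 1/(-1394422070152) = -1/1394422070152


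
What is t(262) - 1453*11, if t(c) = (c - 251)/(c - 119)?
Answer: -207778/13 ≈ -15983.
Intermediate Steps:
t(c) = (-251 + c)/(-119 + c)
t(262) - 1453*11 = (-251 + 262)/(-119 + 262) - 1453*11 = 11/143 - 1*15983 = (1/143)*11 - 15983 = 1/13 - 15983 = -207778/13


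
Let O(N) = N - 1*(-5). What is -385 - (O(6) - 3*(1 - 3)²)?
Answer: -384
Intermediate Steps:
O(N) = 5 + N (O(N) = N + 5 = 5 + N)
-385 - (O(6) - 3*(1 - 3)²) = -385 - ((5 + 6) - 3*(1 - 3)²) = -385 - (11 - 3*(-2)²) = -385 - (11 - 3*4) = -385 - (11 - 12) = -385 - 1*(-1) = -385 + 1 = -384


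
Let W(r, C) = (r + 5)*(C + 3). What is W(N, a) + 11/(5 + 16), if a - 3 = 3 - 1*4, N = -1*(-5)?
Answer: 1061/21 ≈ 50.524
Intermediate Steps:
N = 5
a = 2 (a = 3 + (3 - 1*4) = 3 + (3 - 4) = 3 - 1 = 2)
W(r, C) = (3 + C)*(5 + r) (W(r, C) = (5 + r)*(3 + C) = (3 + C)*(5 + r))
W(N, a) + 11/(5 + 16) = (15 + 3*5 + 5*2 + 2*5) + 11/(5 + 16) = (15 + 15 + 10 + 10) + 11/21 = 50 + (1/21)*11 = 50 + 11/21 = 1061/21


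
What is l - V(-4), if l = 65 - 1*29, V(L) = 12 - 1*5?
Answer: 29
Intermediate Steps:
V(L) = 7 (V(L) = 12 - 5 = 7)
l = 36 (l = 65 - 29 = 36)
l - V(-4) = 36 - 1*7 = 36 - 7 = 29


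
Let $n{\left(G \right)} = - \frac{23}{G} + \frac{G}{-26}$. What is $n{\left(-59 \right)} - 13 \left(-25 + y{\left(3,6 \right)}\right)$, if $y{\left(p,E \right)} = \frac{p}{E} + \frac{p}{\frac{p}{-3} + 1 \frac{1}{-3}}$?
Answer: $\frac{1075055}{3068} \approx 350.41$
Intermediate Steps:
$n{\left(G \right)} = - \frac{23}{G} - \frac{G}{26}$ ($n{\left(G \right)} = - \frac{23}{G} + G \left(- \frac{1}{26}\right) = - \frac{23}{G} - \frac{G}{26}$)
$y{\left(p,E \right)} = \frac{p}{E} + \frac{p}{- \frac{1}{3} - \frac{p}{3}}$ ($y{\left(p,E \right)} = \frac{p}{E} + \frac{p}{p \left(- \frac{1}{3}\right) + 1 \left(- \frac{1}{3}\right)} = \frac{p}{E} + \frac{p}{- \frac{p}{3} - \frac{1}{3}} = \frac{p}{E} + \frac{p}{- \frac{1}{3} - \frac{p}{3}}$)
$n{\left(-59 \right)} - 13 \left(-25 + y{\left(3,6 \right)}\right) = \left(- \frac{23}{-59} - - \frac{59}{26}\right) - 13 \left(-25 + \frac{3 \left(1 + 3 - 18\right)}{6 \left(1 + 3\right)}\right) = \left(\left(-23\right) \left(- \frac{1}{59}\right) + \frac{59}{26}\right) - 13 \left(-25 + 3 \cdot \frac{1}{6} \cdot \frac{1}{4} \left(1 + 3 - 18\right)\right) = \left(\frac{23}{59} + \frac{59}{26}\right) - 13 \left(-25 + 3 \cdot \frac{1}{6} \cdot \frac{1}{4} \left(-14\right)\right) = \frac{4079}{1534} - 13 \left(-25 - \frac{7}{4}\right) = \frac{4079}{1534} - - \frac{1391}{4} = \frac{4079}{1534} + \frac{1391}{4} = \frac{1075055}{3068}$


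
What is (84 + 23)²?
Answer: 11449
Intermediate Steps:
(84 + 23)² = 107² = 11449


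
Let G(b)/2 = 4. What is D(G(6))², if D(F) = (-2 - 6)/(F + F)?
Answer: ¼ ≈ 0.25000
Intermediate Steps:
G(b) = 8 (G(b) = 2*4 = 8)
D(F) = -4/F (D(F) = -8*1/(2*F) = -4/F)
D(G(6))² = (-4/8)² = (-4*⅛)² = (-½)² = ¼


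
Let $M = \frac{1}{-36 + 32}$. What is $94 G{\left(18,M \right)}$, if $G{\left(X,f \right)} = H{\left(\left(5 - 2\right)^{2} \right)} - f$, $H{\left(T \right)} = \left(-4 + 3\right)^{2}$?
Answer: $\frac{235}{2} \approx 117.5$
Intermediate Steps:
$M = - \frac{1}{4}$ ($M = \frac{1}{-4} = - \frac{1}{4} \approx -0.25$)
$H{\left(T \right)} = 1$ ($H{\left(T \right)} = \left(-1\right)^{2} = 1$)
$G{\left(X,f \right)} = 1 - f$
$94 G{\left(18,M \right)} = 94 \left(1 - - \frac{1}{4}\right) = 94 \left(1 + \frac{1}{4}\right) = 94 \cdot \frac{5}{4} = \frac{235}{2}$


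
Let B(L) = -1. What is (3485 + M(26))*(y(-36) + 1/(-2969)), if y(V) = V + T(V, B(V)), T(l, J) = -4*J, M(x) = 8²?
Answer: -337186941/2969 ≈ -1.1357e+5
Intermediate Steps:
M(x) = 64
y(V) = 4 + V (y(V) = V - 4*(-1) = V + 4 = 4 + V)
(3485 + M(26))*(y(-36) + 1/(-2969)) = (3485 + 64)*((4 - 36) + 1/(-2969)) = 3549*(-32 - 1/2969) = 3549*(-95009/2969) = -337186941/2969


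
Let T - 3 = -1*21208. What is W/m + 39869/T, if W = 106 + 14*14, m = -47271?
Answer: -1891051409/1002381555 ≈ -1.8866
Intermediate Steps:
T = -21205 (T = 3 - 1*21208 = 3 - 21208 = -21205)
W = 302 (W = 106 + 196 = 302)
W/m + 39869/T = 302/(-47271) + 39869/(-21205) = 302*(-1/47271) + 39869*(-1/21205) = -302/47271 - 39869/21205 = -1891051409/1002381555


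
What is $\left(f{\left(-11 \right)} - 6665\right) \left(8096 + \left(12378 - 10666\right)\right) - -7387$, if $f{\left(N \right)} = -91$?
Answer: $-66255461$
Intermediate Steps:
$\left(f{\left(-11 \right)} - 6665\right) \left(8096 + \left(12378 - 10666\right)\right) - -7387 = \left(-91 - 6665\right) \left(8096 + \left(12378 - 10666\right)\right) - -7387 = - 6756 \left(8096 + \left(12378 - 10666\right)\right) + 7387 = - 6756 \left(8096 + 1712\right) + 7387 = \left(-6756\right) 9808 + 7387 = -66262848 + 7387 = -66255461$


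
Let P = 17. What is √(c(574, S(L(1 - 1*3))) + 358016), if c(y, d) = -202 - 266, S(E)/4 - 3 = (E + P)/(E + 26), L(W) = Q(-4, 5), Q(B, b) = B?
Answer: 2*√89387 ≈ 597.95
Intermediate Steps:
L(W) = -4
S(E) = 12 + 4*(17 + E)/(26 + E) (S(E) = 12 + 4*((E + 17)/(E + 26)) = 12 + 4*((17 + E)/(26 + E)) = 12 + 4*(17 + E)/(26 + E))
c(y, d) = -468
√(c(574, S(L(1 - 1*3))) + 358016) = √(-468 + 358016) = √357548 = 2*√89387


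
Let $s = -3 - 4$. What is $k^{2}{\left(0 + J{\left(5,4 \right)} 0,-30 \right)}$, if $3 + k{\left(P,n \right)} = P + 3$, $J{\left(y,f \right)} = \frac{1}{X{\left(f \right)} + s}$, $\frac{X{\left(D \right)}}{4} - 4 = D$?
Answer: $0$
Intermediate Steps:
$X{\left(D \right)} = 16 + 4 D$
$s = -7$ ($s = -3 - 4 = -7$)
$J{\left(y,f \right)} = \frac{1}{9 + 4 f}$ ($J{\left(y,f \right)} = \frac{1}{\left(16 + 4 f\right) - 7} = \frac{1}{9 + 4 f}$)
$k{\left(P,n \right)} = P$ ($k{\left(P,n \right)} = -3 + \left(P + 3\right) = -3 + \left(3 + P\right) = P$)
$k^{2}{\left(0 + J{\left(5,4 \right)} 0,-30 \right)} = \left(0 + \frac{1}{9 + 4 \cdot 4} \cdot 0\right)^{2} = \left(0 + \frac{1}{9 + 16} \cdot 0\right)^{2} = \left(0 + \frac{1}{25} \cdot 0\right)^{2} = \left(0 + 0\right)^{2} = 0^{2} = 0$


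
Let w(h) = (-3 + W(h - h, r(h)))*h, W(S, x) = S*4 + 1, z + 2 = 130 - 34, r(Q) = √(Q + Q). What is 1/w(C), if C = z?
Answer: -1/188 ≈ -0.0053191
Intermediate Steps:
r(Q) = √2*√Q (r(Q) = √(2*Q) = √2*√Q)
z = 94 (z = -2 + (130 - 34) = -2 + 96 = 94)
W(S, x) = 1 + 4*S (W(S, x) = 4*S + 1 = 1 + 4*S)
C = 94
w(h) = -2*h (w(h) = (-3 + (1 + 4*(h - h)))*h = (-3 + (1 + 4*0))*h = (-3 + (1 + 0))*h = (-3 + 1)*h = -2*h)
1/w(C) = 1/(-2*94) = 1/(-188) = -1/188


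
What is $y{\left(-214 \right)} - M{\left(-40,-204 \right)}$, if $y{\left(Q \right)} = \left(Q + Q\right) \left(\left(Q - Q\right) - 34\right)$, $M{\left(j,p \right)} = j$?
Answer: $14592$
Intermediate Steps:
$y{\left(Q \right)} = - 68 Q$ ($y{\left(Q \right)} = 2 Q \left(0 - 34\right) = 2 Q \left(-34\right) = - 68 Q$)
$y{\left(-214 \right)} - M{\left(-40,-204 \right)} = \left(-68\right) \left(-214\right) - -40 = 14552 + 40 = 14592$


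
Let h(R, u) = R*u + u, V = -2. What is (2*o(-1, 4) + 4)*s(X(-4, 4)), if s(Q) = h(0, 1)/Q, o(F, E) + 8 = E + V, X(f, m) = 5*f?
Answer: ⅖ ≈ 0.40000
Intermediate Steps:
o(F, E) = -10 + E (o(F, E) = -8 + (E - 2) = -8 + (-2 + E) = -10 + E)
h(R, u) = u + R*u
s(Q) = 1/Q (s(Q) = (1*(1 + 0))/Q = (1*1)/Q = 1/Q)
(2*o(-1, 4) + 4)*s(X(-4, 4)) = (2*(-10 + 4) + 4)/((5*(-4))) = (2*(-6) + 4)/(-20) = (-12 + 4)*(-1/20) = -8*(-1/20) = ⅖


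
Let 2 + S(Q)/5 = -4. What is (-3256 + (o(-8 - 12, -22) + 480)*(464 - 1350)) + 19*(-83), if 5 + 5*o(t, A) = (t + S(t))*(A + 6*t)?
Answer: -1687347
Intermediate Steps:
S(Q) = -30 (S(Q) = -10 + 5*(-4) = -10 - 20 = -30)
o(t, A) = -1 + (-30 + t)*(A + 6*t)/5 (o(t, A) = -1 + ((t - 30)*(A + 6*t))/5 = -1 + ((-30 + t)*(A + 6*t))/5 = -1 + (-30 + t)*(A + 6*t)/5)
(-3256 + (o(-8 - 12, -22) + 480)*(464 - 1350)) + 19*(-83) = (-3256 + ((-1 - 36*(-8 - 12) - 6*(-22) + 6*(-8 - 12)²/5 + (⅕)*(-22)*(-8 - 12)) + 480)*(464 - 1350)) + 19*(-83) = (-3256 + ((-1 - 36*(-20) + 132 + (6/5)*(-20)² + (⅕)*(-22)*(-20)) + 480)*(-886)) - 1577 = (-3256 + ((-1 + 720 + 132 + (6/5)*400 + 88) + 480)*(-886)) - 1577 = (-3256 + ((-1 + 720 + 132 + 480 + 88) + 480)*(-886)) - 1577 = (-3256 + (1419 + 480)*(-886)) - 1577 = (-3256 + 1899*(-886)) - 1577 = (-3256 - 1682514) - 1577 = -1685770 - 1577 = -1687347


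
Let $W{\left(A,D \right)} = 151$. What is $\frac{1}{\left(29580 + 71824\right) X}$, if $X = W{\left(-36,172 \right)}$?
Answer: $\frac{1}{15312004} \approx 6.5308 \cdot 10^{-8}$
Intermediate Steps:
$X = 151$
$\frac{1}{\left(29580 + 71824\right) X} = \frac{1}{\left(29580 + 71824\right) 151} = \frac{1}{101404} \cdot \frac{1}{151} = \frac{1}{15312004}$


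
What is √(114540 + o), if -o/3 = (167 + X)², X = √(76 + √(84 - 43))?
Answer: √(114540 - 3*(167 + √(76 + √41))²) ≈ 146.73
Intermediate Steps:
X = √(76 + √41) ≈ 9.0776
o = -3*(167 + √(76 + √41))² ≈ -93010.
√(114540 + o) = √(114540 - 3*(167 + √(76 + √41))²)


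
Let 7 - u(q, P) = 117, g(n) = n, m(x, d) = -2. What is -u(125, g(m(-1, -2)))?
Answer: 110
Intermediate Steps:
u(q, P) = -110 (u(q, P) = 7 - 1*117 = 7 - 117 = -110)
-u(125, g(m(-1, -2))) = -1*(-110) = 110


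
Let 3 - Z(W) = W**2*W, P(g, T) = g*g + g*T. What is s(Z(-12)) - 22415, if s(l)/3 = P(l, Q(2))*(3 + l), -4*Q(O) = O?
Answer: 15582545176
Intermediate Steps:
Q(O) = -O/4
P(g, T) = g**2 + T*g
Z(W) = 3 - W**3 (Z(W) = 3 - W**2*W = 3 - W**3)
s(l) = 3*l*(3 + l)*(-1/2 + l) (s(l) = 3*((l*(-1/4*2 + l))*(3 + l)) = 3*((l*(-1/2 + l))*(3 + l)) = 3*(l*(3 + l)*(-1/2 + l)) = 3*l*(3 + l)*(-1/2 + l))
s(Z(-12)) - 22415 = 3*(3 - 1*(-12)**3)*(-1 + 2*(3 - 1*(-12)**3))*(3 + (3 - 1*(-12)**3))/2 - 22415 = 3*(3 - 1*(-1728))*(-1 + 2*(3 - 1*(-1728)))*(3 + (3 - 1*(-1728)))/2 - 22415 = 3*(3 + 1728)*(-1 + 2*(3 + 1728))*(3 + (3 + 1728))/2 - 22415 = (3/2)*1731*(-1 + 2*1731)*(3 + 1731) - 22415 = (3/2)*1731*(-1 + 3462)*1734 - 22415 = (3/2)*1731*3461*1734 - 22415 = 15582567591 - 22415 = 15582545176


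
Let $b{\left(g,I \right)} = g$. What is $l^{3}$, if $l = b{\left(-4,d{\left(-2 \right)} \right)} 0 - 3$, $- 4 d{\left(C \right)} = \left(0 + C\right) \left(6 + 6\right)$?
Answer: $-27$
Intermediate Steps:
$d{\left(C \right)} = - 3 C$ ($d{\left(C \right)} = - \frac{\left(0 + C\right) \left(6 + 6\right)}{4} = - \frac{C 12}{4} = - \frac{12 C}{4} = - 3 C$)
$l = -3$ ($l = \left(-4\right) 0 - 3 = 0 - 3 = -3$)
$l^{3} = \left(-3\right)^{3} = -27$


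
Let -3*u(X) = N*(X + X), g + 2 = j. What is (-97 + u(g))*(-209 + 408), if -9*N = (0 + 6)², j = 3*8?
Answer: -22885/3 ≈ -7628.3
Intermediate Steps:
j = 24
g = 22 (g = -2 + 24 = 22)
N = -4 (N = -(0 + 6)²/9 = -⅑*6² = -⅑*36 = -4)
u(X) = 8*X/3 (u(X) = -(-4)*(X + X)/3 = -(-4)*2*X/3 = -(-8)*X/3 = 8*X/3)
(-97 + u(g))*(-209 + 408) = (-97 + (8/3)*22)*(-209 + 408) = (-97 + 176/3)*199 = -115/3*199 = -22885/3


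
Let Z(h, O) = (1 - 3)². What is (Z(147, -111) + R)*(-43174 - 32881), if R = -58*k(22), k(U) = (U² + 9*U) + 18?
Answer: 3087528780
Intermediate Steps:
k(U) = 18 + U² + 9*U
R = -40600 (R = -58*(18 + 22² + 9*22) = -58*(18 + 484 + 198) = -58*700 = -40600)
Z(h, O) = 4 (Z(h, O) = (-2)² = 4)
(Z(147, -111) + R)*(-43174 - 32881) = (4 - 40600)*(-43174 - 32881) = -40596*(-76055) = 3087528780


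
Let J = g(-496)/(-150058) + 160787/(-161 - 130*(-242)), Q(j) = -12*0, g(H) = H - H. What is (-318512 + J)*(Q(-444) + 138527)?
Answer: -1380968224238627/31299 ≈ -4.4122e+10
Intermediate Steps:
g(H) = 0
Q(j) = 0
J = 160787/31299 (J = 0/(-150058) + 160787/(-161 - 130*(-242)) = 0*(-1/150058) + 160787/(-161 + 31460) = 0 + 160787/31299 = 160787/31299 ≈ 5.1371)
(-318512 + J)*(Q(-444) + 138527) = (-318512 + 160787/31299)*(0 + 138527) = -9968946301/31299*138527 = -1380968224238627/31299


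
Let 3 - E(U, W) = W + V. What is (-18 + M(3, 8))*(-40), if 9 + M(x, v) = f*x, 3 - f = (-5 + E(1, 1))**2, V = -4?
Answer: 840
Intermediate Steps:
E(U, W) = 7 - W (E(U, W) = 3 - (W - 4) = 3 - (-4 + W) = 3 + (4 - W) = 7 - W)
f = 2 (f = 3 - (-5 + (7 - 1*1))**2 = 3 - (-5 + (7 - 1))**2 = 3 - (-5 + 6)**2 = 3 - 1*1**2 = 3 - 1*1 = 3 - 1 = 2)
M(x, v) = -9 + 2*x
(-18 + M(3, 8))*(-40) = (-18 + (-9 + 2*3))*(-40) = (-18 + (-9 + 6))*(-40) = (-18 - 3)*(-40) = -21*(-40) = 840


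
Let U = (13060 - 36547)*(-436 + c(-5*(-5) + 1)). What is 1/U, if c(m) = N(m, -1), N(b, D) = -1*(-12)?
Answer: 1/9958488 ≈ 1.0042e-7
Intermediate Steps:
N(b, D) = 12
c(m) = 12
U = 9958488 (U = (13060 - 36547)*(-436 + 12) = -23487*(-424) = 9958488)
1/U = 1/9958488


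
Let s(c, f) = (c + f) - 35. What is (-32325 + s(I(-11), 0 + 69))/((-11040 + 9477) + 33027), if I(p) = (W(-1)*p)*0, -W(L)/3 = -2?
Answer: -32291/31464 ≈ -1.0263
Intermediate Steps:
W(L) = 6 (W(L) = -3*(-2) = 6)
I(p) = 0 (I(p) = (6*p)*0 = 0)
s(c, f) = -35 + c + f
(-32325 + s(I(-11), 0 + 69))/((-11040 + 9477) + 33027) = (-32325 + (-35 + 0 + (0 + 69)))/((-11040 + 9477) + 33027) = (-32325 + (-35 + 0 + 69))/(-1563 + 33027) = (-32325 + 34)/31464 = -32291*1/31464 = -32291/31464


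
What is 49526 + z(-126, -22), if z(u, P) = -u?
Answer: 49652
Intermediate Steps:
49526 + z(-126, -22) = 49526 - 1*(-126) = 49526 + 126 = 49652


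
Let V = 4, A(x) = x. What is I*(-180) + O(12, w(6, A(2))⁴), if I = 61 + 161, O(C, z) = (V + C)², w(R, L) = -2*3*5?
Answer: -39704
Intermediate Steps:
w(R, L) = -30 (w(R, L) = -6*5 = -30)
O(C, z) = (4 + C)²
I = 222
I*(-180) + O(12, w(6, A(2))⁴) = 222*(-180) + (4 + 12)² = -39960 + 16² = -39960 + 256 = -39704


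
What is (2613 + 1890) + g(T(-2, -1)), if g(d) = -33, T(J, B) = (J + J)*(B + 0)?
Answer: 4470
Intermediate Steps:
T(J, B) = 2*B*J (T(J, B) = (2*J)*B = 2*B*J)
(2613 + 1890) + g(T(-2, -1)) = (2613 + 1890) - 33 = 4503 - 33 = 4470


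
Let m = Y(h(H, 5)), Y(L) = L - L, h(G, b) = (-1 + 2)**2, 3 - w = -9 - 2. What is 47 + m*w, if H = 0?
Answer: 47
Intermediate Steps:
w = 14 (w = 3 - (-9 - 2) = 3 - 1*(-11) = 3 + 11 = 14)
h(G, b) = 1 (h(G, b) = 1**2 = 1)
Y(L) = 0
m = 0
47 + m*w = 47 + 0*14 = 47 + 0 = 47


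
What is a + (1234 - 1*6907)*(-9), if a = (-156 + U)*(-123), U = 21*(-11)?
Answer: 98658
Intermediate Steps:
U = -231
a = 47601 (a = (-156 - 231)*(-123) = -387*(-123) = 47601)
a + (1234 - 1*6907)*(-9) = 47601 + (1234 - 1*6907)*(-9) = 47601 + (1234 - 6907)*(-9) = 47601 - 5673*(-9) = 47601 + 51057 = 98658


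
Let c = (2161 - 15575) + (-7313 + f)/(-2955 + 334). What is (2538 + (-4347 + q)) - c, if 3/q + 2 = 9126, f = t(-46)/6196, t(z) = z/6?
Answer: 644667390618137/55564188294 ≈ 11602.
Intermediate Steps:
t(z) = z/6 (t(z) = z*(⅙) = z/6)
f = -23/18588 (f = ((⅙)*(-46))/6196 = -23/3*1/6196 = -23/18588 ≈ -0.0012374)
q = 3/9124 (q = 3/(-2 + 9126) = 3/9124 ≈ 0.00032880)
c = -653382717205/48719148 (c = (2161 - 15575) + (-7313 - 23/18588)/(-2955 + 334) = -13414 - 135934067/18588/(-2621) = -13414 - 135934067/18588*(-1/2621) = -13414 + 135934067/48719148 = -653382717205/48719148 ≈ -13411.)
(2538 + (-4347 + q)) - c = (2538 + (-4347 + 3/9124)) - 1*(-653382717205/48719148) = (2538 - 39662025/9124) + 653382717205/48719148 = -16505313/9124 + 653382717205/48719148 = 644667390618137/55564188294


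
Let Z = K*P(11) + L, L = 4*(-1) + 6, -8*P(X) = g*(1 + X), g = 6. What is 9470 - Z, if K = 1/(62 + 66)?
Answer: 1211913/128 ≈ 9468.1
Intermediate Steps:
P(X) = -3/4 - 3*X/4 (P(X) = -3*(1 + X)/4 = -(6 + 6*X)/8 = -3/4 - 3*X/4)
L = 2 (L = -4 + 6 = 2)
K = 1/128 ≈ 0.0078125
Z = 247/128 (Z = (-3/4 - 3/4*11)/128 + 2 = (-3/4 - 33/4)/128 + 2 = (1/128)*(-9) + 2 = -9/128 + 2 = 247/128 ≈ 1.9297)
9470 - Z = 9470 - 1*247/128 = 9470 - 247/128 = 1211913/128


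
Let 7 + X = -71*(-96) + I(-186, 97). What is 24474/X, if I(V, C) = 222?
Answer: 24474/7031 ≈ 3.4809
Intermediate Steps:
X = 7031 (X = -7 + (-71*(-96) + 222) = -7 + (6816 + 222) = -7 + 7038 = 7031)
24474/X = 24474/7031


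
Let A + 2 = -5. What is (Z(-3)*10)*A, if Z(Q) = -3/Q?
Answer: -70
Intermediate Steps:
A = -7 (A = -2 - 5 = -7)
(Z(-3)*10)*A = (-3/(-3)*10)*(-7) = (-3*(-1/3)*10)*(-7) = (1*10)*(-7) = 10*(-7) = -70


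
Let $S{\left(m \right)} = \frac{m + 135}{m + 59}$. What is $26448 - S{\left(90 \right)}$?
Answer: $\frac{3940527}{149} \approx 26447.0$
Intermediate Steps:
$S{\left(m \right)} = \frac{135 + m}{59 + m}$
$26448 - S{\left(90 \right)} = 26448 - \frac{135 + 90}{59 + 90} = 26448 - \frac{1}{149} \cdot 225 = 26448 - \frac{225}{149} = \frac{3940527}{149}$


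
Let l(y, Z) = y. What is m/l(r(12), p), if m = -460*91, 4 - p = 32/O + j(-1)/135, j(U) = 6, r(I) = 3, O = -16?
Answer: -41860/3 ≈ -13953.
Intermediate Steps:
p = 268/45 (p = 4 - (32/(-16) + 6/135) = 4 - (32*(-1/16) + 6*(1/135)) = 4 - (-2 + 2/45) = 4 - 1*(-88/45) = 4 + 88/45 = 268/45 ≈ 5.9556)
m = -41860
m/l(r(12), p) = -41860/3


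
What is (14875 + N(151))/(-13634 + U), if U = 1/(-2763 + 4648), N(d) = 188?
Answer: -28393755/25700089 ≈ -1.1048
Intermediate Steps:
U = 1/1885 ≈ 0.00053050
(14875 + N(151))/(-13634 + U) = (14875 + 188)/(-13634 + 1/1885) = 15063/(-25700089/1885) = 15063*(-1885/25700089) = -28393755/25700089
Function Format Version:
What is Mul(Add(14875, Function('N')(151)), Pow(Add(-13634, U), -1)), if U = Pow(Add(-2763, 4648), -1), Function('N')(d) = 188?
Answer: Rational(-28393755, 25700089) ≈ -1.1048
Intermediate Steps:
U = Rational(1, 1885) (U = Pow(1885, -1) = Rational(1, 1885) ≈ 0.00053050)
Mul(Add(14875, Function('N')(151)), Pow(Add(-13634, U), -1)) = Mul(Add(14875, 188), Pow(Add(-13634, Rational(1, 1885)), -1)) = Mul(15063, Pow(Rational(-25700089, 1885), -1)) = Mul(15063, Rational(-1885, 25700089)) = Rational(-28393755, 25700089)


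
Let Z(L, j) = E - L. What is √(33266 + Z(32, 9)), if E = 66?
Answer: 30*√37 ≈ 182.48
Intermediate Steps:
Z(L, j) = 66 - L
√(33266 + Z(32, 9)) = √(33266 + (66 - 1*32)) = √(33266 + (66 - 32)) = √(33266 + 34) = √33300 = 30*√37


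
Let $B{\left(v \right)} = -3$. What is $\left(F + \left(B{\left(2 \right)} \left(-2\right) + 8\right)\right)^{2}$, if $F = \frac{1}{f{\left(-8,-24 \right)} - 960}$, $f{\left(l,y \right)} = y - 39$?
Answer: $\frac{205091041}{1046529} \approx 195.97$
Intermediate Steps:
$f{\left(l,y \right)} = -39 + y$
$F = - \frac{1}{1023}$ ($F = \frac{1}{\left(-39 - 24\right) - 960} = \frac{1}{-63 - 960} = \frac{1}{-1023} = - \frac{1}{1023} \approx -0.00097752$)
$\left(F + \left(B{\left(2 \right)} \left(-2\right) + 8\right)\right)^{2} = \left(- \frac{1}{1023} + \left(\left(-3\right) \left(-2\right) + 8\right)\right)^{2} = \left(- \frac{1}{1023} + \left(6 + 8\right)\right)^{2} = \left(- \frac{1}{1023} + 14\right)^{2} = \left(\frac{14321}{1023}\right)^{2} = \frac{205091041}{1046529}$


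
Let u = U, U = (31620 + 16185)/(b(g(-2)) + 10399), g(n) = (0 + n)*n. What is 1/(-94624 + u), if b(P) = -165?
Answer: -10234/968334211 ≈ -1.0569e-5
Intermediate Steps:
g(n) = n² (g(n) = n*n = n²)
U = 47805/10234 (U = (31620 + 16185)/(-165 + 10399) = 47805/10234 ≈ 4.6712)
u = 47805/10234 ≈ 4.6712
1/(-94624 + u) = 1/(-94624 + 47805/10234) = 1/(-968334211/10234) = -10234/968334211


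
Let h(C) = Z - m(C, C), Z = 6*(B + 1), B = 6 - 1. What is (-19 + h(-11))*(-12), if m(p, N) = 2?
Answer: -180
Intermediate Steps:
B = 5
Z = 36 (Z = 6*(5 + 1) = 6*6 = 36)
h(C) = 34 (h(C) = 36 - 1*2 = 36 - 2 = 34)
(-19 + h(-11))*(-12) = (-19 + 34)*(-12) = 15*(-12) = -180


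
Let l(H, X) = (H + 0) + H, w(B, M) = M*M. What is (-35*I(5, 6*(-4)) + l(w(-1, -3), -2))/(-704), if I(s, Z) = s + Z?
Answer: -683/704 ≈ -0.97017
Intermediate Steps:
w(B, M) = M²
l(H, X) = 2*H (l(H, X) = H + H = 2*H)
I(s, Z) = Z + s
(-35*I(5, 6*(-4)) + l(w(-1, -3), -2))/(-704) = (-35*(6*(-4) + 5) + 2*(-3)²)/(-704) = (-35*(-24 + 5) + 2*9)*(-1/704) = (-35*(-19) + 18)*(-1/704) = (-7*(-95) + 18)*(-1/704) = (665 + 18)*(-1/704) = 683*(-1/704) = -683/704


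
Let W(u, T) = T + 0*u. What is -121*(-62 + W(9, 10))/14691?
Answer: 6292/14691 ≈ 0.42829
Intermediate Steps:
W(u, T) = T (W(u, T) = T + 0 = T)
-121*(-62 + W(9, 10))/14691 = -121*(-62 + 10)/14691 = -121*(-52)*(1/14691) = 6292*(1/14691) = 6292/14691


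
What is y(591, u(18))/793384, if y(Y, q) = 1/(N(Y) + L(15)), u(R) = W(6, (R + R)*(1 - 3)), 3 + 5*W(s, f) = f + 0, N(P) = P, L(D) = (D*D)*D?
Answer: 1/3146560944 ≈ 3.1781e-10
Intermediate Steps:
L(D) = D³ (L(D) = D²*D = D³)
W(s, f) = -⅗ + f/5 (W(s, f) = -⅗ + (f + 0)/5 = -⅗ + f/5)
u(R) = -⅗ - 4*R/5 (u(R) = -⅗ + ((R + R)*(1 - 3))/5 = -⅗ + ((2*R)*(-2))/5 = -⅗ + (-4*R)/5 = -⅗ - 4*R/5)
y(Y, q) = 1/(3375 + Y) (y(Y, q) = 1/(Y + 15³) = 1/(Y + 3375) = 1/(3375 + Y))
y(591, u(18))/793384 = 1/((3375 + 591)*793384) = (1/793384)/3966 = (1/3966)*(1/793384) = 1/3146560944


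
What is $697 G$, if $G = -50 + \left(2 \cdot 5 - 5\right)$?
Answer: $-31365$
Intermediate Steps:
$G = -45$ ($G = -50 + \left(10 - 5\right) = -50 + 5 = -45$)
$697 G = 697 \left(-45\right) = -31365$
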